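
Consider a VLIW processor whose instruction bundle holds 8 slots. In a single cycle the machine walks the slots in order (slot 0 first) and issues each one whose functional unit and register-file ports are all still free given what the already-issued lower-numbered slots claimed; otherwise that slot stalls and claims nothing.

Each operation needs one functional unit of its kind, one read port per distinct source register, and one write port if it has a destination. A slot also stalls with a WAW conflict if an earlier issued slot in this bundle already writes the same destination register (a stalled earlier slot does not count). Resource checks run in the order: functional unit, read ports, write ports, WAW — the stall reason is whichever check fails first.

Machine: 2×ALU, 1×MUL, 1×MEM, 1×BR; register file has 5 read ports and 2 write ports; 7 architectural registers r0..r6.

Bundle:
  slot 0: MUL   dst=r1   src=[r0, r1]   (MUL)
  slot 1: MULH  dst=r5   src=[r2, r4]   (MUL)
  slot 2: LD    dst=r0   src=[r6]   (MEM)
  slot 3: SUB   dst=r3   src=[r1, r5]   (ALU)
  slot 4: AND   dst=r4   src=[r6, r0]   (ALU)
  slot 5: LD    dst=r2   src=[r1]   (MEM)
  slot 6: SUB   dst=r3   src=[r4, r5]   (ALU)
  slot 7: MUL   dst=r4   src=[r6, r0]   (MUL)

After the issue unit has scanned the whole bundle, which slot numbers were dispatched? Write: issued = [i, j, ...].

issued = [0, 2]

[0] MUL needs rd=2 wr=1: ok; after: ALU=2 MUL=0 MEM=1 BR=1, R=3, W=1
[1] MUL needs rd=2 wr=1: FU; after: ALU=2 MUL=0 MEM=1 BR=1, R=3, W=1
[2] MEM needs rd=1 wr=1: ok; after: ALU=2 MUL=0 MEM=0 BR=1, R=2, W=0
[3] ALU needs rd=2 wr=1: WR_PORT; after: ALU=2 MUL=0 MEM=0 BR=1, R=2, W=0
[4] ALU needs rd=2 wr=1: WR_PORT; after: ALU=2 MUL=0 MEM=0 BR=1, R=2, W=0
[5] MEM needs rd=1 wr=1: FU; after: ALU=2 MUL=0 MEM=0 BR=1, R=2, W=0
[6] ALU needs rd=2 wr=1: WR_PORT; after: ALU=2 MUL=0 MEM=0 BR=1, R=2, W=0
[7] MUL needs rd=2 wr=1: FU; after: ALU=2 MUL=0 MEM=0 BR=1, R=2, W=0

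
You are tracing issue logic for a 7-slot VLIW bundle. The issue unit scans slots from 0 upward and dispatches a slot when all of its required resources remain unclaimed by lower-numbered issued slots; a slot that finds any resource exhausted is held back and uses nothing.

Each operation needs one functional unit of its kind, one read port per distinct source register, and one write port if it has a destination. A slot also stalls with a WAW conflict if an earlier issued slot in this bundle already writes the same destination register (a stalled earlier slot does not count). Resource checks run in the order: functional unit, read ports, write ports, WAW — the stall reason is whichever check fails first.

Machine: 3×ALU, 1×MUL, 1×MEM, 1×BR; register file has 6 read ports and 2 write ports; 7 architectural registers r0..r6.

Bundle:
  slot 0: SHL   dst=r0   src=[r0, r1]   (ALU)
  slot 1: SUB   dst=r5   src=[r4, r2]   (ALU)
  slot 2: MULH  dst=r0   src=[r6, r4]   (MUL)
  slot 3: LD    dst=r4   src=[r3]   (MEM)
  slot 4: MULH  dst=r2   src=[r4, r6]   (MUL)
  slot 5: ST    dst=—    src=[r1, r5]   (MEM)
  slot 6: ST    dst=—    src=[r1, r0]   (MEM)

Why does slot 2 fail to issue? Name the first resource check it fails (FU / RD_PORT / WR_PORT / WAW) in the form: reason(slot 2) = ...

  0. ALU→r0 ⇒ go  {2A/1Mu/1Ld/1B | 4r 1w}
  1. ALU→r5 ⇒ go  {1A/1Mu/1Ld/1B | 2r 0w}
  2. MUL→r0 ⇒ no(WR_PORT)  {1A/1Mu/1Ld/1B | 2r 0w}
  3. MEM→r4 ⇒ no(WR_PORT)  {1A/1Mu/1Ld/1B | 2r 0w}
  4. MUL→r2 ⇒ no(WR_PORT)  {1A/1Mu/1Ld/1B | 2r 0w}
  5. MEM ⇒ go  {1A/1Mu/0Ld/1B | 0r 0w}
  6. MEM ⇒ no(FU)  {1A/1Mu/0Ld/1B | 0r 0w}

reason(slot 2) = WR_PORT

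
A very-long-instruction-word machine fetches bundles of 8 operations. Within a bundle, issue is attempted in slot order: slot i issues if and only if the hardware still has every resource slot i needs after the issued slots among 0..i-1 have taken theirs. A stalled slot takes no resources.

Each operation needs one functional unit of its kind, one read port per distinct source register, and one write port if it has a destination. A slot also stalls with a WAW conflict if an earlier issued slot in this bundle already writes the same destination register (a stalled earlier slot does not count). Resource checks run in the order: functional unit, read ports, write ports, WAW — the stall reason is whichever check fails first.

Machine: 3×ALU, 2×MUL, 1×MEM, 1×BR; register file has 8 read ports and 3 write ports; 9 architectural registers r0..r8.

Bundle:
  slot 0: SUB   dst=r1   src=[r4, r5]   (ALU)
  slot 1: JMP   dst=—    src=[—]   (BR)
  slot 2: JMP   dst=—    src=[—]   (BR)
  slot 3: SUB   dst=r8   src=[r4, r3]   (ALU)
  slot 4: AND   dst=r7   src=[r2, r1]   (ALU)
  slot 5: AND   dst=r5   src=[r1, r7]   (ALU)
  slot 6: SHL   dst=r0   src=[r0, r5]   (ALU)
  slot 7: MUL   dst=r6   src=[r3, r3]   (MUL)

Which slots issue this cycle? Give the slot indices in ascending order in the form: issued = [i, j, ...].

slot 0 (ALU): ISSUE — free A2,Mu2,Ld1,B1 rp6 wp2
slot 1 (BR): ISSUE — free A2,Mu2,Ld1,B0 rp6 wp2
slot 2 (BR): stall FU — free A2,Mu2,Ld1,B0 rp6 wp2
slot 3 (ALU): ISSUE — free A1,Mu2,Ld1,B0 rp4 wp1
slot 4 (ALU): ISSUE — free A0,Mu2,Ld1,B0 rp2 wp0
slot 5 (ALU): stall FU — free A0,Mu2,Ld1,B0 rp2 wp0
slot 6 (ALU): stall FU — free A0,Mu2,Ld1,B0 rp2 wp0
slot 7 (MUL): stall WR_PORT — free A0,Mu2,Ld1,B0 rp2 wp0

issued = [0, 1, 3, 4]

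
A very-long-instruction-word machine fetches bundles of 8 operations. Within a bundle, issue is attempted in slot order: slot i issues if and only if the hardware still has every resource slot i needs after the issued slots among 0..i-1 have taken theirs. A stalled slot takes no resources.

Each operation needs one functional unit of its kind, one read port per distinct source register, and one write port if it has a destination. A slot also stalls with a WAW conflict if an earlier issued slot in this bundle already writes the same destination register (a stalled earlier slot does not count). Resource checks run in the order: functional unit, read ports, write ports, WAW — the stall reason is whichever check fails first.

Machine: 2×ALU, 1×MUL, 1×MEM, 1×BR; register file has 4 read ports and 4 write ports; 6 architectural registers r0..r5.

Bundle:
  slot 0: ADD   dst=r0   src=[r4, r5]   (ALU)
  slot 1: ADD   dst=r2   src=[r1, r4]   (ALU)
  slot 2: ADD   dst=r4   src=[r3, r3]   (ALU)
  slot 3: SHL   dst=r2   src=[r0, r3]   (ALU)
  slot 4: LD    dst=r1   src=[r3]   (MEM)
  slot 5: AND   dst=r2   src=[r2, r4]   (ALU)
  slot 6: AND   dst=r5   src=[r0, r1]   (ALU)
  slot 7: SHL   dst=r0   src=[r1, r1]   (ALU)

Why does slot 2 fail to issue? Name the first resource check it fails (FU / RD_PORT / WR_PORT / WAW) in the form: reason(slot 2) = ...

  0. ALU→r0 ⇒ go  {1A/1Mu/1Ld/1B | 2r 3w}
  1. ALU→r2 ⇒ go  {0A/1Mu/1Ld/1B | 0r 2w}
  2. ALU→r4 ⇒ no(FU)  {0A/1Mu/1Ld/1B | 0r 2w}
  3. ALU→r2 ⇒ no(FU)  {0A/1Mu/1Ld/1B | 0r 2w}
  4. MEM→r1 ⇒ no(RD_PORT)  {0A/1Mu/1Ld/1B | 0r 2w}
  5. ALU→r2 ⇒ no(FU)  {0A/1Mu/1Ld/1B | 0r 2w}
  6. ALU→r5 ⇒ no(FU)  {0A/1Mu/1Ld/1B | 0r 2w}
  7. ALU→r0 ⇒ no(FU)  {0A/1Mu/1Ld/1B | 0r 2w}

reason(slot 2) = FU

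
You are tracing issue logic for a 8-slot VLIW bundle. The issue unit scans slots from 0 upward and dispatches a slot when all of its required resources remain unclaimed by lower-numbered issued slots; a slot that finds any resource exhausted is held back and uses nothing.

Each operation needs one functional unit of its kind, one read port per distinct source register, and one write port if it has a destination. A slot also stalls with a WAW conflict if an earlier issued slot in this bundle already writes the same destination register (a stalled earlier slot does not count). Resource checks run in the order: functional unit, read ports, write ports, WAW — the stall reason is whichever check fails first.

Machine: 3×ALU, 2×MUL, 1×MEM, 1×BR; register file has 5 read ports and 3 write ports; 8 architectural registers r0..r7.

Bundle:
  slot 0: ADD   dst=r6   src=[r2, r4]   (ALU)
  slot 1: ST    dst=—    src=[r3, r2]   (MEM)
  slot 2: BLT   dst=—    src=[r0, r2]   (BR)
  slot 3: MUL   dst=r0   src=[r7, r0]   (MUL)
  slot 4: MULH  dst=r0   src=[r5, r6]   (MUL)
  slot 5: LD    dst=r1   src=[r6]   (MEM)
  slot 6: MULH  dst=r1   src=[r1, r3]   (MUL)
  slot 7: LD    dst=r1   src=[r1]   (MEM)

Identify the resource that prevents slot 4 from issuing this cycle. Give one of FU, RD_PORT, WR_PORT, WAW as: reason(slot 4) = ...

reason(slot 4) = RD_PORT

(0) want 1×ALU +2rd +1wr — yes → AL2|MU2|ME1|BR1|rd3|wr2
(1) want 1×MEM +2rd +0wr — yes → AL2|MU2|ME0|BR1|rd1|wr2
(2) want 1×BR +2rd +0wr — RD_PORT → AL2|MU2|ME0|BR1|rd1|wr2
(3) want 1×MUL +2rd +1wr — RD_PORT → AL2|MU2|ME0|BR1|rd1|wr2
(4) want 1×MUL +2rd +1wr — RD_PORT → AL2|MU2|ME0|BR1|rd1|wr2
(5) want 1×MEM +1rd +1wr — FU → AL2|MU2|ME0|BR1|rd1|wr2
(6) want 1×MUL +2rd +1wr — RD_PORT → AL2|MU2|ME0|BR1|rd1|wr2
(7) want 1×MEM +1rd +1wr — FU → AL2|MU2|ME0|BR1|rd1|wr2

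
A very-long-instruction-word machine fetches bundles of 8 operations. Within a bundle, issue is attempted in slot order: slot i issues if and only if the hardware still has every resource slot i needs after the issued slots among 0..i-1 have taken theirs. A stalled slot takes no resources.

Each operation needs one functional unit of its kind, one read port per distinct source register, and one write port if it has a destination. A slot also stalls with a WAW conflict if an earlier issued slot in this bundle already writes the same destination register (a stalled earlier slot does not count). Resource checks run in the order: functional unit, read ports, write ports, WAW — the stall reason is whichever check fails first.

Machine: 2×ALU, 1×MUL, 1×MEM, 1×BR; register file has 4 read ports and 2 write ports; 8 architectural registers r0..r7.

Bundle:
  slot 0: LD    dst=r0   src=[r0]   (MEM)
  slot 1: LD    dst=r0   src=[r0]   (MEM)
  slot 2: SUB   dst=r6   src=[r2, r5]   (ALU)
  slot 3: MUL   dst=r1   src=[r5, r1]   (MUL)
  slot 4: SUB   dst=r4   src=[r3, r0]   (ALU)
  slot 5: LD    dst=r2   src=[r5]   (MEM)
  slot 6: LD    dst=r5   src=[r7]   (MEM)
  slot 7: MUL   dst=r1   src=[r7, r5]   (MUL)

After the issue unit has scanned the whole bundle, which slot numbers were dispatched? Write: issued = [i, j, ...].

issued = [0, 2]

  0. MEM→r0 ⇒ go  {2A/1Mu/0Ld/1B | 3r 1w}
  1. MEM→r0 ⇒ no(FU)  {2A/1Mu/0Ld/1B | 3r 1w}
  2. ALU→r6 ⇒ go  {1A/1Mu/0Ld/1B | 1r 0w}
  3. MUL→r1 ⇒ no(RD_PORT)  {1A/1Mu/0Ld/1B | 1r 0w}
  4. ALU→r4 ⇒ no(RD_PORT)  {1A/1Mu/0Ld/1B | 1r 0w}
  5. MEM→r2 ⇒ no(FU)  {1A/1Mu/0Ld/1B | 1r 0w}
  6. MEM→r5 ⇒ no(FU)  {1A/1Mu/0Ld/1B | 1r 0w}
  7. MUL→r1 ⇒ no(RD_PORT)  {1A/1Mu/0Ld/1B | 1r 0w}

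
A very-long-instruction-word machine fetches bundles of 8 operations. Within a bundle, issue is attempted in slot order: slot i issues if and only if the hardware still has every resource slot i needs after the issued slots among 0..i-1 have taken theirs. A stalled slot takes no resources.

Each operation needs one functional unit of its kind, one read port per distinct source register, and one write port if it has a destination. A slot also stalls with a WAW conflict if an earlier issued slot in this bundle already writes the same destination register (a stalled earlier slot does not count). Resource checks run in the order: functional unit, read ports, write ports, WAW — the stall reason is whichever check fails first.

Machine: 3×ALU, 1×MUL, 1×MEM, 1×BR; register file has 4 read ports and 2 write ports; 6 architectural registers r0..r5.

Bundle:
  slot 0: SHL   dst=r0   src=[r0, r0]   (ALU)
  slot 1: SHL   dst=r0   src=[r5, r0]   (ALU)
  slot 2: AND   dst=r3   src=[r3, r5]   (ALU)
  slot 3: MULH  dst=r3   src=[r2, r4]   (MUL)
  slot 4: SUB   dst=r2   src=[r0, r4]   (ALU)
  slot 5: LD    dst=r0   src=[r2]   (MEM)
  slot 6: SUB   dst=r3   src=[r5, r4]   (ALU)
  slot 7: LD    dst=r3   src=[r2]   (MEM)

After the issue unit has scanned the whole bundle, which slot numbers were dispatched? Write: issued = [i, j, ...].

issued = [0, 2]

(0) want 1×ALU +1rd +1wr — yes → AL2|MU1|ME1|BR1|rd3|wr1
(1) want 1×ALU +2rd +1wr — WAW → AL2|MU1|ME1|BR1|rd3|wr1
(2) want 1×ALU +2rd +1wr — yes → AL1|MU1|ME1|BR1|rd1|wr0
(3) want 1×MUL +2rd +1wr — RD_PORT → AL1|MU1|ME1|BR1|rd1|wr0
(4) want 1×ALU +2rd +1wr — RD_PORT → AL1|MU1|ME1|BR1|rd1|wr0
(5) want 1×MEM +1rd +1wr — WR_PORT → AL1|MU1|ME1|BR1|rd1|wr0
(6) want 1×ALU +2rd +1wr — RD_PORT → AL1|MU1|ME1|BR1|rd1|wr0
(7) want 1×MEM +1rd +1wr — WR_PORT → AL1|MU1|ME1|BR1|rd1|wr0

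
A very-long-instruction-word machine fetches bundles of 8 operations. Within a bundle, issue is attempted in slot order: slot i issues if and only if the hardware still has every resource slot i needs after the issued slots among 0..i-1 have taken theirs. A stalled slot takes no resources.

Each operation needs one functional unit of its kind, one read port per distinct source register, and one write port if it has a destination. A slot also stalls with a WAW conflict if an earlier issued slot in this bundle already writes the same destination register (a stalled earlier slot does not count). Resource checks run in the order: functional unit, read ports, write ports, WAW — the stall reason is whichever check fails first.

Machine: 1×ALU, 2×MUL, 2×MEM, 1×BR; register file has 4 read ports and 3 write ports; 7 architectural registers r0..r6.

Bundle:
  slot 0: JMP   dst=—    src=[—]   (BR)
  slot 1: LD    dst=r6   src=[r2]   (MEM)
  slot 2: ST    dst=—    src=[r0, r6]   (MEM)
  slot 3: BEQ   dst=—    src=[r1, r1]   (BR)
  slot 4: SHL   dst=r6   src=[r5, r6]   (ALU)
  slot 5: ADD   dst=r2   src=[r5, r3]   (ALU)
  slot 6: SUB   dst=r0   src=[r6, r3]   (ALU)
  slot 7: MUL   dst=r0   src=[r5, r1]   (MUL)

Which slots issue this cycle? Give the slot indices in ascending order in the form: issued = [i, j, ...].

slot 0 (BR): ISSUE — free A1,Mu2,Ld2,B0 rp4 wp3
slot 1 (MEM): ISSUE — free A1,Mu2,Ld1,B0 rp3 wp2
slot 2 (MEM): ISSUE — free A1,Mu2,Ld0,B0 rp1 wp2
slot 3 (BR): stall FU — free A1,Mu2,Ld0,B0 rp1 wp2
slot 4 (ALU): stall RD_PORT — free A1,Mu2,Ld0,B0 rp1 wp2
slot 5 (ALU): stall RD_PORT — free A1,Mu2,Ld0,B0 rp1 wp2
slot 6 (ALU): stall RD_PORT — free A1,Mu2,Ld0,B0 rp1 wp2
slot 7 (MUL): stall RD_PORT — free A1,Mu2,Ld0,B0 rp1 wp2

issued = [0, 1, 2]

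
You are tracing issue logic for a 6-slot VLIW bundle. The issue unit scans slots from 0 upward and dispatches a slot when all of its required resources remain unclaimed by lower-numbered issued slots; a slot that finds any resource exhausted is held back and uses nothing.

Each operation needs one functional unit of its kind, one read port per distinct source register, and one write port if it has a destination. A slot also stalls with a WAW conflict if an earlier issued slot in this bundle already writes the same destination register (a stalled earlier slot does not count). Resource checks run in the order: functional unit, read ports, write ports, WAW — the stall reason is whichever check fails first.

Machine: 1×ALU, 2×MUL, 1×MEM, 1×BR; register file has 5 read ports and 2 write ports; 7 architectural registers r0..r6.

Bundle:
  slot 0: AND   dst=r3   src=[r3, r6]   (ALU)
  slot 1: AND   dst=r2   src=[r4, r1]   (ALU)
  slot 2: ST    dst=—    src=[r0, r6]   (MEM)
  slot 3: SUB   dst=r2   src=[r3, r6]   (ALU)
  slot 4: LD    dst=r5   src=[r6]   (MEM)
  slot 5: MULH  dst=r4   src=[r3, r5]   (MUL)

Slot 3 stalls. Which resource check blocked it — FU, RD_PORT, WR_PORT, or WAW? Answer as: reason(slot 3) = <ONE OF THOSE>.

reason(slot 3) = FU

#0 ALU src=r3,r6 dispatched  <A:0 Mu:2 Ld:1 B:1 rd:3 wr:1>
#1 ALU src=r4,r1 held:FU  <A:0 Mu:2 Ld:1 B:1 rd:3 wr:1>
#2 MEM src=r0,r6 dispatched  <A:0 Mu:2 Ld:0 B:1 rd:1 wr:1>
#3 ALU src=r3,r6 held:FU  <A:0 Mu:2 Ld:0 B:1 rd:1 wr:1>
#4 MEM src=r6 held:FU  <A:0 Mu:2 Ld:0 B:1 rd:1 wr:1>
#5 MUL src=r3,r5 held:RD_PORT  <A:0 Mu:2 Ld:0 B:1 rd:1 wr:1>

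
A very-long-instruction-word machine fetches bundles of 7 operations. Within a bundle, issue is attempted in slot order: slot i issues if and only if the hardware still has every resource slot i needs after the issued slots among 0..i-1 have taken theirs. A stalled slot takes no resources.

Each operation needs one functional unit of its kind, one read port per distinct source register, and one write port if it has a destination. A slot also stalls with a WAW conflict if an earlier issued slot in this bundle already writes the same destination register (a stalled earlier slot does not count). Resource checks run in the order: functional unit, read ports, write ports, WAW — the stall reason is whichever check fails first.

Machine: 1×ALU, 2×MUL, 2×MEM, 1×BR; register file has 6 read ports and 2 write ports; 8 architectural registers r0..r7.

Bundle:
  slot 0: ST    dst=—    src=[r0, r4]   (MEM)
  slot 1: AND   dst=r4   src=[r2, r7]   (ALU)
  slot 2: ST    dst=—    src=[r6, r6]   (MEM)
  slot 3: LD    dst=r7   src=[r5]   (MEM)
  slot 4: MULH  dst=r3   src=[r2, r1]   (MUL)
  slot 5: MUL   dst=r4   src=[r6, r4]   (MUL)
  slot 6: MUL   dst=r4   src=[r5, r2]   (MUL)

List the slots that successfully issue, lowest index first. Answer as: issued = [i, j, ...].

issued = [0, 1, 2]

[0] MEM needs rd=2 wr=0: ok; after: ALU=1 MUL=2 MEM=1 BR=1, R=4, W=2
[1] ALU needs rd=2 wr=1: ok; after: ALU=0 MUL=2 MEM=1 BR=1, R=2, W=1
[2] MEM needs rd=1 wr=0: ok; after: ALU=0 MUL=2 MEM=0 BR=1, R=1, W=1
[3] MEM needs rd=1 wr=1: FU; after: ALU=0 MUL=2 MEM=0 BR=1, R=1, W=1
[4] MUL needs rd=2 wr=1: RD_PORT; after: ALU=0 MUL=2 MEM=0 BR=1, R=1, W=1
[5] MUL needs rd=2 wr=1: RD_PORT; after: ALU=0 MUL=2 MEM=0 BR=1, R=1, W=1
[6] MUL needs rd=2 wr=1: RD_PORT; after: ALU=0 MUL=2 MEM=0 BR=1, R=1, W=1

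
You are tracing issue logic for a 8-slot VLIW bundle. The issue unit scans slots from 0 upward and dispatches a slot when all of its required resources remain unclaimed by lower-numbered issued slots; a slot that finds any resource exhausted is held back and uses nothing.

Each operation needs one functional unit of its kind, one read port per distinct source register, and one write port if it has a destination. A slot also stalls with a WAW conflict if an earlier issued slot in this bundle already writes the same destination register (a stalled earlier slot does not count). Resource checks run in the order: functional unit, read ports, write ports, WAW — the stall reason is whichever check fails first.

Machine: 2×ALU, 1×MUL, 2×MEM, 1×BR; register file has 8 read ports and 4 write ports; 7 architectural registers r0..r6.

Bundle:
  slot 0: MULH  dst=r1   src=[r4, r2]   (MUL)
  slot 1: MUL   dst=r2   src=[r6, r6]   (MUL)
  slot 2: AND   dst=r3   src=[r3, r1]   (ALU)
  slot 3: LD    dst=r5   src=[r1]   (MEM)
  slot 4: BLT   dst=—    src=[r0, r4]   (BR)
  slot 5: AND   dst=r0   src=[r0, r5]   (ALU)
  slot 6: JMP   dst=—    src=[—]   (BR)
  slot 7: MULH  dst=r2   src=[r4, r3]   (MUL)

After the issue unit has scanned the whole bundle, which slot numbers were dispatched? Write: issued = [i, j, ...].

(0) want 1×MUL +2rd +1wr — yes → AL2|MU0|ME2|BR1|rd6|wr3
(1) want 1×MUL +1rd +1wr — FU → AL2|MU0|ME2|BR1|rd6|wr3
(2) want 1×ALU +2rd +1wr — yes → AL1|MU0|ME2|BR1|rd4|wr2
(3) want 1×MEM +1rd +1wr — yes → AL1|MU0|ME1|BR1|rd3|wr1
(4) want 1×BR +2rd +0wr — yes → AL1|MU0|ME1|BR0|rd1|wr1
(5) want 1×ALU +2rd +1wr — RD_PORT → AL1|MU0|ME1|BR0|rd1|wr1
(6) want 1×BR +0rd +0wr — FU → AL1|MU0|ME1|BR0|rd1|wr1
(7) want 1×MUL +2rd +1wr — FU → AL1|MU0|ME1|BR0|rd1|wr1

issued = [0, 2, 3, 4]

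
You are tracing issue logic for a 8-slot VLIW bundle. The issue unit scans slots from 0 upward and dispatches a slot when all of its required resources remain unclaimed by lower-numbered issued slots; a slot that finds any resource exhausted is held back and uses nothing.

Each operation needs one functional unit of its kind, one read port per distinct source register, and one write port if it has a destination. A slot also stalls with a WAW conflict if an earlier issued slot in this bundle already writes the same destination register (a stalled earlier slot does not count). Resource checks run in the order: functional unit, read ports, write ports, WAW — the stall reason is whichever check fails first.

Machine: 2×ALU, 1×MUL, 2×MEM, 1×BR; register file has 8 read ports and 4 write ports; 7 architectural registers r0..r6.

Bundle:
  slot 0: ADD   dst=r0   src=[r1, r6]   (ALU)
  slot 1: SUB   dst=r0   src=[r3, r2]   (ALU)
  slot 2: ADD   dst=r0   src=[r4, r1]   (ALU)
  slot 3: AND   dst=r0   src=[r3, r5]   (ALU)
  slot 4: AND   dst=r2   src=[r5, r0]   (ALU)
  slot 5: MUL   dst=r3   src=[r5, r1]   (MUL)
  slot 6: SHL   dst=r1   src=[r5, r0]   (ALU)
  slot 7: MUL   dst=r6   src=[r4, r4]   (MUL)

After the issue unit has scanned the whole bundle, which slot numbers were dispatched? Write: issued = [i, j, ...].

issued = [0, 4, 5]

(0) want 1×ALU +2rd +1wr — yes → AL1|MU1|ME2|BR1|rd6|wr3
(1) want 1×ALU +2rd +1wr — WAW → AL1|MU1|ME2|BR1|rd6|wr3
(2) want 1×ALU +2rd +1wr — WAW → AL1|MU1|ME2|BR1|rd6|wr3
(3) want 1×ALU +2rd +1wr — WAW → AL1|MU1|ME2|BR1|rd6|wr3
(4) want 1×ALU +2rd +1wr — yes → AL0|MU1|ME2|BR1|rd4|wr2
(5) want 1×MUL +2rd +1wr — yes → AL0|MU0|ME2|BR1|rd2|wr1
(6) want 1×ALU +2rd +1wr — FU → AL0|MU0|ME2|BR1|rd2|wr1
(7) want 1×MUL +1rd +1wr — FU → AL0|MU0|ME2|BR1|rd2|wr1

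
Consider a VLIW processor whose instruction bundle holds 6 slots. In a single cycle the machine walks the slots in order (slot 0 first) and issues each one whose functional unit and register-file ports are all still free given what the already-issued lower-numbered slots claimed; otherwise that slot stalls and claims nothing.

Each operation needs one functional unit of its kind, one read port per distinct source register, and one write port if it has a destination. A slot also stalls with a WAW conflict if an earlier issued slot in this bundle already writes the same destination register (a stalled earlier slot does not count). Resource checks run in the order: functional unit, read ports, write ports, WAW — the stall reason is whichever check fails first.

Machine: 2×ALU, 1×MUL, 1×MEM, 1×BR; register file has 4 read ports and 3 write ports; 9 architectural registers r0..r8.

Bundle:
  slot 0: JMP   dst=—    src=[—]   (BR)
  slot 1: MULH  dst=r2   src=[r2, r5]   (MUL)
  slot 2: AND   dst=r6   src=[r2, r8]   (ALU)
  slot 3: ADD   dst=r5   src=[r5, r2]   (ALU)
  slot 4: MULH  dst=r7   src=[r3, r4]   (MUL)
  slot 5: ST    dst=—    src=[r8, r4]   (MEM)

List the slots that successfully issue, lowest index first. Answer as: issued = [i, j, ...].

issued = [0, 1, 2]

(0) want 1×BR +0rd +0wr — yes → AL2|MU1|ME1|BR0|rd4|wr3
(1) want 1×MUL +2rd +1wr — yes → AL2|MU0|ME1|BR0|rd2|wr2
(2) want 1×ALU +2rd +1wr — yes → AL1|MU0|ME1|BR0|rd0|wr1
(3) want 1×ALU +2rd +1wr — RD_PORT → AL1|MU0|ME1|BR0|rd0|wr1
(4) want 1×MUL +2rd +1wr — FU → AL1|MU0|ME1|BR0|rd0|wr1
(5) want 1×MEM +2rd +0wr — RD_PORT → AL1|MU0|ME1|BR0|rd0|wr1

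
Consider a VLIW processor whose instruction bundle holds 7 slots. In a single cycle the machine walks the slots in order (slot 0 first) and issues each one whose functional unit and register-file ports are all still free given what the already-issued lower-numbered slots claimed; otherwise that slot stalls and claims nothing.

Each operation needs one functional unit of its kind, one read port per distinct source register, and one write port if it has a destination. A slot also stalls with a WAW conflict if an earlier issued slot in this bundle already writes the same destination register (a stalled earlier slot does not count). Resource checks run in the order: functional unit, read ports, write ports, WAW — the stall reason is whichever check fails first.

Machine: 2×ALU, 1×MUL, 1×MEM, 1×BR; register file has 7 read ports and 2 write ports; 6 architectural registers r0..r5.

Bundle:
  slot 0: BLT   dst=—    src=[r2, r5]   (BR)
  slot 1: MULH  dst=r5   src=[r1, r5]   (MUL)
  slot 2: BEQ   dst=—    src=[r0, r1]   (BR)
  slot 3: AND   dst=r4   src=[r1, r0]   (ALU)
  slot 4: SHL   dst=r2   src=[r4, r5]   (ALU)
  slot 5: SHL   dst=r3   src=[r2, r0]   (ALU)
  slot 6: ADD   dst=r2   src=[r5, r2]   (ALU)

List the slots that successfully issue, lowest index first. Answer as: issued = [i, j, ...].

(0) want 1×BR +2rd +0wr — yes → AL2|MU1|ME1|BR0|rd5|wr2
(1) want 1×MUL +2rd +1wr — yes → AL2|MU0|ME1|BR0|rd3|wr1
(2) want 1×BR +2rd +0wr — FU → AL2|MU0|ME1|BR0|rd3|wr1
(3) want 1×ALU +2rd +1wr — yes → AL1|MU0|ME1|BR0|rd1|wr0
(4) want 1×ALU +2rd +1wr — RD_PORT → AL1|MU0|ME1|BR0|rd1|wr0
(5) want 1×ALU +2rd +1wr — RD_PORT → AL1|MU0|ME1|BR0|rd1|wr0
(6) want 1×ALU +2rd +1wr — RD_PORT → AL1|MU0|ME1|BR0|rd1|wr0

issued = [0, 1, 3]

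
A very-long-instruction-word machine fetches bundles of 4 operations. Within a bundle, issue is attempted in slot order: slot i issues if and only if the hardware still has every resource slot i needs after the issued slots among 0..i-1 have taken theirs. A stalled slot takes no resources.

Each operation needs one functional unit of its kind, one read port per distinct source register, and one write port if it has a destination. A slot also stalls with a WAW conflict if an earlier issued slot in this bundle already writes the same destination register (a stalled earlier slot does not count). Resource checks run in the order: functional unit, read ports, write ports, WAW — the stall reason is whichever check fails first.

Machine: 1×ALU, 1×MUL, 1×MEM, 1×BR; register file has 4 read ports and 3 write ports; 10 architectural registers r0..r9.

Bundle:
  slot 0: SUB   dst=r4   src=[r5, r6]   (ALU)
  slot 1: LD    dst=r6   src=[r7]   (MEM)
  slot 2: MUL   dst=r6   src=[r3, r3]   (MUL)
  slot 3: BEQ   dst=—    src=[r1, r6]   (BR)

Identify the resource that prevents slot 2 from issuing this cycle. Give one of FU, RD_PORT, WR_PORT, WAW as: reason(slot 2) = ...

reason(slot 2) = WAW

#0 ALU src=r5,r6 dispatched  <A:0 Mu:1 Ld:1 B:1 rd:2 wr:2>
#1 MEM src=r7 dispatched  <A:0 Mu:1 Ld:0 B:1 rd:1 wr:1>
#2 MUL src=r3,r3 held:WAW  <A:0 Mu:1 Ld:0 B:1 rd:1 wr:1>
#3 BR src=r1,r6 held:RD_PORT  <A:0 Mu:1 Ld:0 B:1 rd:1 wr:1>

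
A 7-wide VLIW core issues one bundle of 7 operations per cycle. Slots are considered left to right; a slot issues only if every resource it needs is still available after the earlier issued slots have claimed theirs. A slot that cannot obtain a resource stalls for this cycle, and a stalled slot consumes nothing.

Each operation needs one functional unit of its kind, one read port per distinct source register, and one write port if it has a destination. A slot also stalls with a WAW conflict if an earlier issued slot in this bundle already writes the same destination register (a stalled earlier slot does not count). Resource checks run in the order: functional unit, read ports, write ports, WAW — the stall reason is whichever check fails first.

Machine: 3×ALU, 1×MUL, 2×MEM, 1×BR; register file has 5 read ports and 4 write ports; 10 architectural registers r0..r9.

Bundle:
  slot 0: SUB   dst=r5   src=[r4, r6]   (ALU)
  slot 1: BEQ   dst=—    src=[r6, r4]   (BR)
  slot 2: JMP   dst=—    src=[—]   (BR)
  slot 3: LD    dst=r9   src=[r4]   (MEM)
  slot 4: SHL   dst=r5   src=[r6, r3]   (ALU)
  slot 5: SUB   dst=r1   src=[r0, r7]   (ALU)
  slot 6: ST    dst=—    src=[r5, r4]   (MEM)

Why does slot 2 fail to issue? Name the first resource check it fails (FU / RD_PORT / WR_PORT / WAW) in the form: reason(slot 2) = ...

reason(slot 2) = FU

  0. ALU→r5 ⇒ go  {2A/1Mu/2Ld/1B | 3r 3w}
  1. BR ⇒ go  {2A/1Mu/2Ld/0B | 1r 3w}
  2. BR ⇒ no(FU)  {2A/1Mu/2Ld/0B | 1r 3w}
  3. MEM→r9 ⇒ go  {2A/1Mu/1Ld/0B | 0r 2w}
  4. ALU→r5 ⇒ no(RD_PORT)  {2A/1Mu/1Ld/0B | 0r 2w}
  5. ALU→r1 ⇒ no(RD_PORT)  {2A/1Mu/1Ld/0B | 0r 2w}
  6. MEM ⇒ no(RD_PORT)  {2A/1Mu/1Ld/0B | 0r 2w}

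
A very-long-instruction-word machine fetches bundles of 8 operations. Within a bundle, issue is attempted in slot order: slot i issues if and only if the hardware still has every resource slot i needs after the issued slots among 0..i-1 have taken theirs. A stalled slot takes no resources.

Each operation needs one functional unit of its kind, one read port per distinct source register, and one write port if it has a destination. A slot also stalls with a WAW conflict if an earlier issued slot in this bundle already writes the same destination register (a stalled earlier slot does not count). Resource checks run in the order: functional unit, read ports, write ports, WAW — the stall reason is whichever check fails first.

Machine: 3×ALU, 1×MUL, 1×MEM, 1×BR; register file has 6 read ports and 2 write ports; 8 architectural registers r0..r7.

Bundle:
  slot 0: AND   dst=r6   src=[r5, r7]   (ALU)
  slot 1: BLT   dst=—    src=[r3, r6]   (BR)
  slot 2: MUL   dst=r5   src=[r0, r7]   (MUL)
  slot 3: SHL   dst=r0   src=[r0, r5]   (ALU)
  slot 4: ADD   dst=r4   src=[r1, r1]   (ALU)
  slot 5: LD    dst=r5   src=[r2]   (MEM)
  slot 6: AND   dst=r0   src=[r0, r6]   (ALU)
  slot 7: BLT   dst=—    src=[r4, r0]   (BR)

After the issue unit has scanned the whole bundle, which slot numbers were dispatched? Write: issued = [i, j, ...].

#0 ALU src=r5,r7 dispatched  <A:2 Mu:1 Ld:1 B:1 rd:4 wr:1>
#1 BR src=r3,r6 dispatched  <A:2 Mu:1 Ld:1 B:0 rd:2 wr:1>
#2 MUL src=r0,r7 dispatched  <A:2 Mu:0 Ld:1 B:0 rd:0 wr:0>
#3 ALU src=r0,r5 held:RD_PORT  <A:2 Mu:0 Ld:1 B:0 rd:0 wr:0>
#4 ALU src=r1,r1 held:RD_PORT  <A:2 Mu:0 Ld:1 B:0 rd:0 wr:0>
#5 MEM src=r2 held:RD_PORT  <A:2 Mu:0 Ld:1 B:0 rd:0 wr:0>
#6 ALU src=r0,r6 held:RD_PORT  <A:2 Mu:0 Ld:1 B:0 rd:0 wr:0>
#7 BR src=r4,r0 held:FU  <A:2 Mu:0 Ld:1 B:0 rd:0 wr:0>

issued = [0, 1, 2]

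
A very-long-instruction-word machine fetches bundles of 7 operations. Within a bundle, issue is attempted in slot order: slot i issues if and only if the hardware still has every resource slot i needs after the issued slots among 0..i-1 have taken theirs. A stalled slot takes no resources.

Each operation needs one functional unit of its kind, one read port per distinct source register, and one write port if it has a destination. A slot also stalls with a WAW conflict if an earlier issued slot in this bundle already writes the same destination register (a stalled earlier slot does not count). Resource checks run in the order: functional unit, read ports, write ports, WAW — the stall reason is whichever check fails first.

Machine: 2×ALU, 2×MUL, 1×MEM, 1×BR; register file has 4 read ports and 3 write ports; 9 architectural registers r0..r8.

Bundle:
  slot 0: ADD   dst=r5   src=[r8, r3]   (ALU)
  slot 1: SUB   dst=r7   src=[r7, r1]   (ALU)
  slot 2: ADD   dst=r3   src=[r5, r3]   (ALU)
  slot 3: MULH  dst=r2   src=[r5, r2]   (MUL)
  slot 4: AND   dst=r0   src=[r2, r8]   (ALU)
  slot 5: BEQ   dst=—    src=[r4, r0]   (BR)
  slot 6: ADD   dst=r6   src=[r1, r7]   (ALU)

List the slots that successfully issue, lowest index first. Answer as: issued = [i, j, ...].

issued = [0, 1]

  0. ALU→r5 ⇒ go  {1A/2Mu/1Ld/1B | 2r 2w}
  1. ALU→r7 ⇒ go  {0A/2Mu/1Ld/1B | 0r 1w}
  2. ALU→r3 ⇒ no(FU)  {0A/2Mu/1Ld/1B | 0r 1w}
  3. MUL→r2 ⇒ no(RD_PORT)  {0A/2Mu/1Ld/1B | 0r 1w}
  4. ALU→r0 ⇒ no(FU)  {0A/2Mu/1Ld/1B | 0r 1w}
  5. BR ⇒ no(RD_PORT)  {0A/2Mu/1Ld/1B | 0r 1w}
  6. ALU→r6 ⇒ no(FU)  {0A/2Mu/1Ld/1B | 0r 1w}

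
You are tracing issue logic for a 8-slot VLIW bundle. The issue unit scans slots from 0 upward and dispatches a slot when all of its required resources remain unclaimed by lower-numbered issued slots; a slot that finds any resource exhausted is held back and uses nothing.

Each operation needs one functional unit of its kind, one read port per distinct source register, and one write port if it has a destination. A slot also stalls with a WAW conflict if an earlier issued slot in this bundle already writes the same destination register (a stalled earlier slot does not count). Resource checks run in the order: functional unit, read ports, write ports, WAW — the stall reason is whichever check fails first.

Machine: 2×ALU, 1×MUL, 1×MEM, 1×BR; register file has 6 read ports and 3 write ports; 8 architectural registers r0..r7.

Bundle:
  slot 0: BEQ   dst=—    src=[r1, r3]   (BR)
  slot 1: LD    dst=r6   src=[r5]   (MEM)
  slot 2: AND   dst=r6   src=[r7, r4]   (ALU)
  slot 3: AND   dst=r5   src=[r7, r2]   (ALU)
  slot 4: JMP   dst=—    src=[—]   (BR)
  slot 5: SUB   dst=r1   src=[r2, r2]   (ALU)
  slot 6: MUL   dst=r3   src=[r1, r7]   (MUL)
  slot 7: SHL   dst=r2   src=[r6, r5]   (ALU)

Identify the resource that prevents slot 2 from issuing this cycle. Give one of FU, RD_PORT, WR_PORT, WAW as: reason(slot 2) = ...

#0 BR src=r1,r3 dispatched  <A:2 Mu:1 Ld:1 B:0 rd:4 wr:3>
#1 MEM src=r5 dispatched  <A:2 Mu:1 Ld:0 B:0 rd:3 wr:2>
#2 ALU src=r7,r4 held:WAW  <A:2 Mu:1 Ld:0 B:0 rd:3 wr:2>
#3 ALU src=r7,r2 dispatched  <A:1 Mu:1 Ld:0 B:0 rd:1 wr:1>
#4 BR src=- held:FU  <A:1 Mu:1 Ld:0 B:0 rd:1 wr:1>
#5 ALU src=r2,r2 dispatched  <A:0 Mu:1 Ld:0 B:0 rd:0 wr:0>
#6 MUL src=r1,r7 held:RD_PORT  <A:0 Mu:1 Ld:0 B:0 rd:0 wr:0>
#7 ALU src=r6,r5 held:FU  <A:0 Mu:1 Ld:0 B:0 rd:0 wr:0>

reason(slot 2) = WAW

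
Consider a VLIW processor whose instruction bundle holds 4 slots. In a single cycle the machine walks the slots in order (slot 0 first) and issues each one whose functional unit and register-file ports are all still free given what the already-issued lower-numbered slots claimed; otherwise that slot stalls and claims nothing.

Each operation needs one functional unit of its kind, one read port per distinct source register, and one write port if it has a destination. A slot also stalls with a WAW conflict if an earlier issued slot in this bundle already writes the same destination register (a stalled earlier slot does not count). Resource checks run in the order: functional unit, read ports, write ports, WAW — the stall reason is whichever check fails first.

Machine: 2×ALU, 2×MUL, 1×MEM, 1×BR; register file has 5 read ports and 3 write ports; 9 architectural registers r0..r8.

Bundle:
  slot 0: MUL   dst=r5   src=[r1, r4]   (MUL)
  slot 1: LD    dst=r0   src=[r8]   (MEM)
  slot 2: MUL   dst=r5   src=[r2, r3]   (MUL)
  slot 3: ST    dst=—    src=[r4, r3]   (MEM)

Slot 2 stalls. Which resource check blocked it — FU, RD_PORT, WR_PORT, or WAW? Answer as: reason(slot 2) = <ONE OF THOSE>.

#0 MUL src=r1,r4 dispatched  <A:2 Mu:1 Ld:1 B:1 rd:3 wr:2>
#1 MEM src=r8 dispatched  <A:2 Mu:1 Ld:0 B:1 rd:2 wr:1>
#2 MUL src=r2,r3 held:WAW  <A:2 Mu:1 Ld:0 B:1 rd:2 wr:1>
#3 MEM src=r4,r3 held:FU  <A:2 Mu:1 Ld:0 B:1 rd:2 wr:1>

reason(slot 2) = WAW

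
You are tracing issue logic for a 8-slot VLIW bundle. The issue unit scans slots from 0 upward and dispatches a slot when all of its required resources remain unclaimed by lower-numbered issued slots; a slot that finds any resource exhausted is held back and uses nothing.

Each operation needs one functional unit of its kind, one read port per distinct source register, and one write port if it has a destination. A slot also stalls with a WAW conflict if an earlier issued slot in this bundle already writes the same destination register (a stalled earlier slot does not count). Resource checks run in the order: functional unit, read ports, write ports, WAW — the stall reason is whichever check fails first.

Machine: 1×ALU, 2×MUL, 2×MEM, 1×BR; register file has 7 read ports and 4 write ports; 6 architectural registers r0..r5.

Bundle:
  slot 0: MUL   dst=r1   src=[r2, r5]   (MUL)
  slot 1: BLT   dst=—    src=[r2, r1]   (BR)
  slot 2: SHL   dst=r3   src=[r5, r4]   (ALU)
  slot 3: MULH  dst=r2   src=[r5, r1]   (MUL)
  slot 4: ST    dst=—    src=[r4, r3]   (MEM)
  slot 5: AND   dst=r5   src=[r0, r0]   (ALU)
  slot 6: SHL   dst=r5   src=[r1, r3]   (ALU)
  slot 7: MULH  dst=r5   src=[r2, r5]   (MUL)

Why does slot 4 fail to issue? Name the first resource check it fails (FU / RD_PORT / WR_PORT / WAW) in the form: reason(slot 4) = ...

reason(slot 4) = RD_PORT

(0) want 1×MUL +2rd +1wr — yes → AL1|MU1|ME2|BR1|rd5|wr3
(1) want 1×BR +2rd +0wr — yes → AL1|MU1|ME2|BR0|rd3|wr3
(2) want 1×ALU +2rd +1wr — yes → AL0|MU1|ME2|BR0|rd1|wr2
(3) want 1×MUL +2rd +1wr — RD_PORT → AL0|MU1|ME2|BR0|rd1|wr2
(4) want 1×MEM +2rd +0wr — RD_PORT → AL0|MU1|ME2|BR0|rd1|wr2
(5) want 1×ALU +1rd +1wr — FU → AL0|MU1|ME2|BR0|rd1|wr2
(6) want 1×ALU +2rd +1wr — FU → AL0|MU1|ME2|BR0|rd1|wr2
(7) want 1×MUL +2rd +1wr — RD_PORT → AL0|MU1|ME2|BR0|rd1|wr2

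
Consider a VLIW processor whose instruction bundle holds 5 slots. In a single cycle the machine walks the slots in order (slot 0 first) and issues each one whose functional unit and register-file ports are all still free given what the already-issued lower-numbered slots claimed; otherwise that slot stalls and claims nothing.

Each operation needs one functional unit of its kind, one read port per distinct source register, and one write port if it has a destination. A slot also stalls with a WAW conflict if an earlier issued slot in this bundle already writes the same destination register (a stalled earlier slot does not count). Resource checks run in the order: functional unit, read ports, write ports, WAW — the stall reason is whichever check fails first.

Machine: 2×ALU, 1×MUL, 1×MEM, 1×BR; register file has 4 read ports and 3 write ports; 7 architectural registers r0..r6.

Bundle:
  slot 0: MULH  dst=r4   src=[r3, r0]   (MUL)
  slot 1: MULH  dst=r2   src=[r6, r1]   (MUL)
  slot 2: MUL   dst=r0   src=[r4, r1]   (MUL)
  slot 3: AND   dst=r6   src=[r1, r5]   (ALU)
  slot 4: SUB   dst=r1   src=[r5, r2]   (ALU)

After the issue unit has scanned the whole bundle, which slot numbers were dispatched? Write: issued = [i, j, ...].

issued = [0, 3]

slot 0 (MUL): ISSUE — free A2,Mu0,Ld1,B1 rp2 wp2
slot 1 (MUL): stall FU — free A2,Mu0,Ld1,B1 rp2 wp2
slot 2 (MUL): stall FU — free A2,Mu0,Ld1,B1 rp2 wp2
slot 3 (ALU): ISSUE — free A1,Mu0,Ld1,B1 rp0 wp1
slot 4 (ALU): stall RD_PORT — free A1,Mu0,Ld1,B1 rp0 wp1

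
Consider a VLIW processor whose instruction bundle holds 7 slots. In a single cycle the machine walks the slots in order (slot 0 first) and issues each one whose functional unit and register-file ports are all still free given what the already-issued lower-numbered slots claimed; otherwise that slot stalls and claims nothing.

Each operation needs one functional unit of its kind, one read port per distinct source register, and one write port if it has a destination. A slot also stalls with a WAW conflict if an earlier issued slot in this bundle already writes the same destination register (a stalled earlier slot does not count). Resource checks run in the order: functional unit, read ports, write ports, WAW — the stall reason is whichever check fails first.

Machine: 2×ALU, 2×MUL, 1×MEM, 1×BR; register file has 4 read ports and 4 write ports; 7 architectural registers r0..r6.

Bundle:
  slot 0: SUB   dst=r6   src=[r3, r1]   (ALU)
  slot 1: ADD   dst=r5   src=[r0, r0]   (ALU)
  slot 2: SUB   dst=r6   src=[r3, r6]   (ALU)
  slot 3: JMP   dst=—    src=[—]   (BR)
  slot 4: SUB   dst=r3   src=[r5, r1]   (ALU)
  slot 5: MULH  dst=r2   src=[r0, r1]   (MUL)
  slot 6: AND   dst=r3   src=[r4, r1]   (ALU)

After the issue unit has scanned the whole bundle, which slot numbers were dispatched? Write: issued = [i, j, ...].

#0 ALU src=r3,r1 dispatched  <A:1 Mu:2 Ld:1 B:1 rd:2 wr:3>
#1 ALU src=r0,r0 dispatched  <A:0 Mu:2 Ld:1 B:1 rd:1 wr:2>
#2 ALU src=r3,r6 held:FU  <A:0 Mu:2 Ld:1 B:1 rd:1 wr:2>
#3 BR src=- dispatched  <A:0 Mu:2 Ld:1 B:0 rd:1 wr:2>
#4 ALU src=r5,r1 held:FU  <A:0 Mu:2 Ld:1 B:0 rd:1 wr:2>
#5 MUL src=r0,r1 held:RD_PORT  <A:0 Mu:2 Ld:1 B:0 rd:1 wr:2>
#6 ALU src=r4,r1 held:FU  <A:0 Mu:2 Ld:1 B:0 rd:1 wr:2>

issued = [0, 1, 3]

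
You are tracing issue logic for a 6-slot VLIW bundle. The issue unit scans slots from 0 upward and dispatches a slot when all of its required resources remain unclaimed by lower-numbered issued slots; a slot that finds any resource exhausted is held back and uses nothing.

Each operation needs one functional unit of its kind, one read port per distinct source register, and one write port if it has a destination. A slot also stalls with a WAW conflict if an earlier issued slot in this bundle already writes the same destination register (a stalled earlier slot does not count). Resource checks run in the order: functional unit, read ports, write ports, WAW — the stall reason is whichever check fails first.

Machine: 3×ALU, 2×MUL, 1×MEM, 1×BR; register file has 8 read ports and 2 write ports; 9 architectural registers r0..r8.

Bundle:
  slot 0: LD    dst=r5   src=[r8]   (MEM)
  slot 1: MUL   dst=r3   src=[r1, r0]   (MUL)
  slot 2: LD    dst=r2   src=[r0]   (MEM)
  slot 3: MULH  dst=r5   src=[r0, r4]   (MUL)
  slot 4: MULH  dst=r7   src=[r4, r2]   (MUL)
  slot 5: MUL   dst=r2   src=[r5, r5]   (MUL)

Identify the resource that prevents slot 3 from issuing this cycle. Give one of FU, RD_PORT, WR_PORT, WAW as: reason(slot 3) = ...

slot 0 (MEM): ISSUE — free A3,Mu2,Ld0,B1 rp7 wp1
slot 1 (MUL): ISSUE — free A3,Mu1,Ld0,B1 rp5 wp0
slot 2 (MEM): stall FU — free A3,Mu1,Ld0,B1 rp5 wp0
slot 3 (MUL): stall WR_PORT — free A3,Mu1,Ld0,B1 rp5 wp0
slot 4 (MUL): stall WR_PORT — free A3,Mu1,Ld0,B1 rp5 wp0
slot 5 (MUL): stall WR_PORT — free A3,Mu1,Ld0,B1 rp5 wp0

reason(slot 3) = WR_PORT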